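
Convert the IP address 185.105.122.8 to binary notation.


185 = 10111001
105 = 01101001
122 = 01111010
8 = 00001000
Binary: 10111001.01101001.01111010.00001000


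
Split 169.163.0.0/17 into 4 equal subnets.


New prefix = 17 + 2 = 19
Each subnet has 8192 addresses
  169.163.0.0/19
  169.163.32.0/19
  169.163.64.0/19
  169.163.96.0/19
Subnets: 169.163.0.0/19, 169.163.32.0/19, 169.163.64.0/19, 169.163.96.0/19


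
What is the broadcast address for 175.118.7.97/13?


Network: 175.112.0.0/13
Host bits = 19
Set all host bits to 1:
Broadcast: 175.119.255.255


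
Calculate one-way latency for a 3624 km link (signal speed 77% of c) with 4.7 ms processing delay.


Speed = 0.77 * 3e5 km/s = 231000 km/s
Propagation delay = 3624 / 231000 = 0.0157 s = 15.6883 ms
Processing delay = 4.7 ms
Total one-way latency = 20.3883 ms


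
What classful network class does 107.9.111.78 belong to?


First octet: 107
Binary: 01101011
0xxxxxxx -> Class A (1-126)
Class A, default mask 255.0.0.0 (/8)


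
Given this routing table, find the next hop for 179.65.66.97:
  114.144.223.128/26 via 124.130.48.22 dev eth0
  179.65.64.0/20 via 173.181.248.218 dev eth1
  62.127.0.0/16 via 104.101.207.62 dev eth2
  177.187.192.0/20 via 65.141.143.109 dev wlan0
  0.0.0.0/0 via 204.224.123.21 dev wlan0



Longest prefix match for 179.65.66.97:
  /26 114.144.223.128: no
  /20 179.65.64.0: MATCH
  /16 62.127.0.0: no
  /20 177.187.192.0: no
  /0 0.0.0.0: MATCH
Selected: next-hop 173.181.248.218 via eth1 (matched /20)


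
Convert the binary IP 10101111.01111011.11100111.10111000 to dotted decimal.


10101111 = 175
01111011 = 123
11100111 = 231
10111000 = 184
IP: 175.123.231.184


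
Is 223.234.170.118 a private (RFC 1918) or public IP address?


RFC 1918 private ranges:
  10.0.0.0/8 (10.0.0.0 - 10.255.255.255)
  172.16.0.0/12 (172.16.0.0 - 172.31.255.255)
  192.168.0.0/16 (192.168.0.0 - 192.168.255.255)
Public (not in any RFC 1918 range)


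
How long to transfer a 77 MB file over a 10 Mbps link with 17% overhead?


Effective throughput = 10 * (1 - 17/100) = 8.3 Mbps
File size in Mb = 77 * 8 = 616 Mb
Time = 616 / 8.3
Time = 74.2169 seconds


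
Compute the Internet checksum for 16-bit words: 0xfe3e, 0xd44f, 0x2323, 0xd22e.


Sum all words (with carry folding):
+ 0xfe3e = 0xfe3e
+ 0xd44f = 0xd28e
+ 0x2323 = 0xf5b1
+ 0xd22e = 0xc7e0
One's complement: ~0xc7e0
Checksum = 0x381f


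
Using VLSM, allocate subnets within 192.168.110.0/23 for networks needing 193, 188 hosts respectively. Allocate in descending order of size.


193 hosts -> /24 (254 usable): 192.168.110.0/24
188 hosts -> /24 (254 usable): 192.168.111.0/24
Allocation: 192.168.110.0/24 (193 hosts, 254 usable); 192.168.111.0/24 (188 hosts, 254 usable)


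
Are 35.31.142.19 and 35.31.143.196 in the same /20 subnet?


Mask: 255.255.240.0
35.31.142.19 AND mask = 35.31.128.0
35.31.143.196 AND mask = 35.31.128.0
Yes, same subnet (35.31.128.0)


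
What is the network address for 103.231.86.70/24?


IP:   01100111.11100111.01010110.01000110
Mask: 11111111.11111111.11111111.00000000
AND operation:
Net:  01100111.11100111.01010110.00000000
Network: 103.231.86.0/24


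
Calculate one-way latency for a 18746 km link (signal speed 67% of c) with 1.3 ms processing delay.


Speed = 0.67 * 3e5 km/s = 201000 km/s
Propagation delay = 18746 / 201000 = 0.0933 s = 93.2637 ms
Processing delay = 1.3 ms
Total one-way latency = 94.5637 ms


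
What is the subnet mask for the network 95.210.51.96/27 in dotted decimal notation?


/27 means 27 network bits, 5 host bits
Binary: 11111111111111111111111111100000
Mask: 255.255.255.224


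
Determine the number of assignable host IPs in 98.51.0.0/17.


Host bits = 32 - 17 = 15
Total addresses = 2^15 = 32768
Usable = total - 2 (network and broadcast)
Usable hosts: 32766


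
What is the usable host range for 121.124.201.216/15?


Network: 121.124.0.0
Broadcast: 121.125.255.255
First usable = network + 1
Last usable = broadcast - 1
Range: 121.124.0.1 to 121.125.255.254


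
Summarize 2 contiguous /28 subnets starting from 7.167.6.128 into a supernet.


Original prefix: /28
Number of subnets: 2 = 2^1
New prefix = 28 - 1 = 27
Supernet: 7.167.6.128/27


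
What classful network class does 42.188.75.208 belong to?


First octet: 42
Binary: 00101010
0xxxxxxx -> Class A (1-126)
Class A, default mask 255.0.0.0 (/8)


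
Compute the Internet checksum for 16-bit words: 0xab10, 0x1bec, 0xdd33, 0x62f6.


Sum all words (with carry folding):
+ 0xab10 = 0xab10
+ 0x1bec = 0xc6fc
+ 0xdd33 = 0xa430
+ 0x62f6 = 0x0727
One's complement: ~0x0727
Checksum = 0xf8d8


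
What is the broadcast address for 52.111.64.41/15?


Network: 52.110.0.0/15
Host bits = 17
Set all host bits to 1:
Broadcast: 52.111.255.255


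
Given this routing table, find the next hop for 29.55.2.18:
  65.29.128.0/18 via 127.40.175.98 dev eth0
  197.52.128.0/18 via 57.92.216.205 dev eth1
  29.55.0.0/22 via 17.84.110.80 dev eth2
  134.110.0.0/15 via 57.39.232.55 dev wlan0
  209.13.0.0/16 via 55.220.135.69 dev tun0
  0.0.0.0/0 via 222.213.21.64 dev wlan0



Longest prefix match for 29.55.2.18:
  /18 65.29.128.0: no
  /18 197.52.128.0: no
  /22 29.55.0.0: MATCH
  /15 134.110.0.0: no
  /16 209.13.0.0: no
  /0 0.0.0.0: MATCH
Selected: next-hop 17.84.110.80 via eth2 (matched /22)


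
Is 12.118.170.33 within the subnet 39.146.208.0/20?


Subnet network: 39.146.208.0
Test IP AND mask: 12.118.160.0
No, 12.118.170.33 is not in 39.146.208.0/20


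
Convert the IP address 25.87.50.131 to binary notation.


25 = 00011001
87 = 01010111
50 = 00110010
131 = 10000011
Binary: 00011001.01010111.00110010.10000011


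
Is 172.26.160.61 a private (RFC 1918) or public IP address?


RFC 1918 private ranges:
  10.0.0.0/8 (10.0.0.0 - 10.255.255.255)
  172.16.0.0/12 (172.16.0.0 - 172.31.255.255)
  192.168.0.0/16 (192.168.0.0 - 192.168.255.255)
Private (in 172.16.0.0/12)


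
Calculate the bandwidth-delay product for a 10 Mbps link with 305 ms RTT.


BDP = bandwidth * RTT
= 10 Mbps * 305 ms
= 10 * 1e6 * 305 / 1000 bits
= 3050000 bits
= 381250 bytes
= 372.3145 KB
BDP = 3050000 bits (381250 bytes)


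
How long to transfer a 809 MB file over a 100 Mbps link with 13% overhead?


Effective throughput = 100 * (1 - 13/100) = 87 Mbps
File size in Mb = 809 * 8 = 6472 Mb
Time = 6472 / 87
Time = 74.3908 seconds


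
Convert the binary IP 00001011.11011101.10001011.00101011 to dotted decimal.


00001011 = 11
11011101 = 221
10001011 = 139
00101011 = 43
IP: 11.221.139.43


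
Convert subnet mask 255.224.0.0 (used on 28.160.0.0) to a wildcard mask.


Subnet mask: 255.224.0.0
Wildcard = 255.255.255.255 - subnet mask
255 - 255 = 0
255 - 224 = 31
255 - 0 = 255
255 - 0 = 255
Wildcard: 0.31.255.255


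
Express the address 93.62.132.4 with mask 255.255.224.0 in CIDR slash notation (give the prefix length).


Binary: 11111111.11111111.11100000.00000000
Count leading 1s
Prefix: /19


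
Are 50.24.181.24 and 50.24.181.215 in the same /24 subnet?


Mask: 255.255.255.0
50.24.181.24 AND mask = 50.24.181.0
50.24.181.215 AND mask = 50.24.181.0
Yes, same subnet (50.24.181.0)


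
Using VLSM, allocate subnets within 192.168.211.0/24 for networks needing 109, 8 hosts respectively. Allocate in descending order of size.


109 hosts -> /25 (126 usable): 192.168.211.0/25
8 hosts -> /28 (14 usable): 192.168.211.128/28
Allocation: 192.168.211.0/25 (109 hosts, 126 usable); 192.168.211.128/28 (8 hosts, 14 usable)


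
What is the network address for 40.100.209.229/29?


IP:   00101000.01100100.11010001.11100101
Mask: 11111111.11111111.11111111.11111000
AND operation:
Net:  00101000.01100100.11010001.11100000
Network: 40.100.209.224/29


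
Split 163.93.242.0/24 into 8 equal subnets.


New prefix = 24 + 3 = 27
Each subnet has 32 addresses
  163.93.242.0/27
  163.93.242.32/27
  163.93.242.64/27
  163.93.242.96/27
  163.93.242.128/27
  163.93.242.160/27
  163.93.242.192/27
  163.93.242.224/27
Subnets: 163.93.242.0/27, 163.93.242.32/27, 163.93.242.64/27, 163.93.242.96/27, 163.93.242.128/27, 163.93.242.160/27, 163.93.242.192/27, 163.93.242.224/27


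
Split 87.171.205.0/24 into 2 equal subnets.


New prefix = 24 + 1 = 25
Each subnet has 128 addresses
  87.171.205.0/25
  87.171.205.128/25
Subnets: 87.171.205.0/25, 87.171.205.128/25


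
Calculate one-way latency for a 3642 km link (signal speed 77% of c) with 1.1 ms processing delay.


Speed = 0.77 * 3e5 km/s = 231000 km/s
Propagation delay = 3642 / 231000 = 0.0158 s = 15.7662 ms
Processing delay = 1.1 ms
Total one-way latency = 16.8662 ms


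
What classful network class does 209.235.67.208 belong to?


First octet: 209
Binary: 11010001
110xxxxx -> Class C (192-223)
Class C, default mask 255.255.255.0 (/24)


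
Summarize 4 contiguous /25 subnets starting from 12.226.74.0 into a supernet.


Original prefix: /25
Number of subnets: 4 = 2^2
New prefix = 25 - 2 = 23
Supernet: 12.226.74.0/23


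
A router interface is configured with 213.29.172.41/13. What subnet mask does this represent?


/13 means 13 network bits, 19 host bits
Binary: 11111111111110000000000000000000
Mask: 255.248.0.0


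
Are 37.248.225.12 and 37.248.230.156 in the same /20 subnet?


Mask: 255.255.240.0
37.248.225.12 AND mask = 37.248.224.0
37.248.230.156 AND mask = 37.248.224.0
Yes, same subnet (37.248.224.0)


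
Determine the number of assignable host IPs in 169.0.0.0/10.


Host bits = 32 - 10 = 22
Total addresses = 2^22 = 4194304
Usable = total - 2 (network and broadcast)
Usable hosts: 4194302


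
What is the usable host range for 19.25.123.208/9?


Network: 19.0.0.0
Broadcast: 19.127.255.255
First usable = network + 1
Last usable = broadcast - 1
Range: 19.0.0.1 to 19.127.255.254


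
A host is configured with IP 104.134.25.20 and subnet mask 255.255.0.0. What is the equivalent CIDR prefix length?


Binary: 11111111.11111111.00000000.00000000
Count leading 1s
Prefix: /16


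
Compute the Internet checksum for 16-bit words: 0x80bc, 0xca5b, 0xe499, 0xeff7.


Sum all words (with carry folding):
+ 0x80bc = 0x80bc
+ 0xca5b = 0x4b18
+ 0xe499 = 0x2fb2
+ 0xeff7 = 0x1faa
One's complement: ~0x1faa
Checksum = 0xe055


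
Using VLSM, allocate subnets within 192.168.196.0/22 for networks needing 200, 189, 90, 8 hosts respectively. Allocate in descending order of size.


200 hosts -> /24 (254 usable): 192.168.196.0/24
189 hosts -> /24 (254 usable): 192.168.197.0/24
90 hosts -> /25 (126 usable): 192.168.198.0/25
8 hosts -> /28 (14 usable): 192.168.198.128/28
Allocation: 192.168.196.0/24 (200 hosts, 254 usable); 192.168.197.0/24 (189 hosts, 254 usable); 192.168.198.0/25 (90 hosts, 126 usable); 192.168.198.128/28 (8 hosts, 14 usable)


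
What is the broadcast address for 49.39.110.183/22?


Network: 49.39.108.0/22
Host bits = 10
Set all host bits to 1:
Broadcast: 49.39.111.255


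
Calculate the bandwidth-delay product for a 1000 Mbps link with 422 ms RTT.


BDP = bandwidth * RTT
= 1000 Mbps * 422 ms
= 1000 * 1e6 * 422 / 1000 bits
= 422000000 bits
= 52750000 bytes
= 51513.6719 KB
BDP = 422000000 bits (52750000 bytes)


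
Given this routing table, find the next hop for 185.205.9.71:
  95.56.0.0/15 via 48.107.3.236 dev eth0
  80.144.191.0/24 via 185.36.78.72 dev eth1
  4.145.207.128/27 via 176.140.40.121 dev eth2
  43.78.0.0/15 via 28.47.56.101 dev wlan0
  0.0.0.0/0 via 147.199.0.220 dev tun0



Longest prefix match for 185.205.9.71:
  /15 95.56.0.0: no
  /24 80.144.191.0: no
  /27 4.145.207.128: no
  /15 43.78.0.0: no
  /0 0.0.0.0: MATCH
Selected: next-hop 147.199.0.220 via tun0 (matched /0)


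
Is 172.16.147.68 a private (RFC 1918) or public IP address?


RFC 1918 private ranges:
  10.0.0.0/8 (10.0.0.0 - 10.255.255.255)
  172.16.0.0/12 (172.16.0.0 - 172.31.255.255)
  192.168.0.0/16 (192.168.0.0 - 192.168.255.255)
Private (in 172.16.0.0/12)


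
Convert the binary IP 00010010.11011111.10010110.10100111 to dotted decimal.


00010010 = 18
11011111 = 223
10010110 = 150
10100111 = 167
IP: 18.223.150.167


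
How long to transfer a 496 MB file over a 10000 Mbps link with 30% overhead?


Effective throughput = 10000 * (1 - 30/100) = 7000 Mbps
File size in Mb = 496 * 8 = 3968 Mb
Time = 3968 / 7000
Time = 0.5669 seconds


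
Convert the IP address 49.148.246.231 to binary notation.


49 = 00110001
148 = 10010100
246 = 11110110
231 = 11100111
Binary: 00110001.10010100.11110110.11100111


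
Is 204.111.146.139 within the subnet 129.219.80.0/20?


Subnet network: 129.219.80.0
Test IP AND mask: 204.111.144.0
No, 204.111.146.139 is not in 129.219.80.0/20


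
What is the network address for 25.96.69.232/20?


IP:   00011001.01100000.01000101.11101000
Mask: 11111111.11111111.11110000.00000000
AND operation:
Net:  00011001.01100000.01000000.00000000
Network: 25.96.64.0/20


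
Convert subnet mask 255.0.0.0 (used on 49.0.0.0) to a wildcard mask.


Subnet mask: 255.0.0.0
Wildcard = 255.255.255.255 - subnet mask
255 - 255 = 0
255 - 0 = 255
255 - 0 = 255
255 - 0 = 255
Wildcard: 0.255.255.255


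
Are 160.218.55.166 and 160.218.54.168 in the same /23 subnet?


Mask: 255.255.254.0
160.218.55.166 AND mask = 160.218.54.0
160.218.54.168 AND mask = 160.218.54.0
Yes, same subnet (160.218.54.0)


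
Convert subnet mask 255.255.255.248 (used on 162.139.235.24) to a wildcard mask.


Subnet mask: 255.255.255.248
Wildcard = 255.255.255.255 - subnet mask
255 - 255 = 0
255 - 255 = 0
255 - 255 = 0
255 - 248 = 7
Wildcard: 0.0.0.7


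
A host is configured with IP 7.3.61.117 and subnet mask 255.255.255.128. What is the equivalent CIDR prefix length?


Binary: 11111111.11111111.11111111.10000000
Count leading 1s
Prefix: /25


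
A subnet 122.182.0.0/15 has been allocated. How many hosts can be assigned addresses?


Host bits = 32 - 15 = 17
Total addresses = 2^17 = 131072
Usable = total - 2 (network and broadcast)
Usable hosts: 131070


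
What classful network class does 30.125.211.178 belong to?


First octet: 30
Binary: 00011110
0xxxxxxx -> Class A (1-126)
Class A, default mask 255.0.0.0 (/8)


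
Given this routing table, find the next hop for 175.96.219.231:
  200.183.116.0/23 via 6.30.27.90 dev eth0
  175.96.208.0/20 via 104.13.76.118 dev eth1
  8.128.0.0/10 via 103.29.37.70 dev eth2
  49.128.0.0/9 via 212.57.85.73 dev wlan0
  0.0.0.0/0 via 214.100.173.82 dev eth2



Longest prefix match for 175.96.219.231:
  /23 200.183.116.0: no
  /20 175.96.208.0: MATCH
  /10 8.128.0.0: no
  /9 49.128.0.0: no
  /0 0.0.0.0: MATCH
Selected: next-hop 104.13.76.118 via eth1 (matched /20)


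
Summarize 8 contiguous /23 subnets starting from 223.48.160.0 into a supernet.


Original prefix: /23
Number of subnets: 8 = 2^3
New prefix = 23 - 3 = 20
Supernet: 223.48.160.0/20


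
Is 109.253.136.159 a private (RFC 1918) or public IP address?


RFC 1918 private ranges:
  10.0.0.0/8 (10.0.0.0 - 10.255.255.255)
  172.16.0.0/12 (172.16.0.0 - 172.31.255.255)
  192.168.0.0/16 (192.168.0.0 - 192.168.255.255)
Public (not in any RFC 1918 range)


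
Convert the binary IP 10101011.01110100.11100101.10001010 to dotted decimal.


10101011 = 171
01110100 = 116
11100101 = 229
10001010 = 138
IP: 171.116.229.138


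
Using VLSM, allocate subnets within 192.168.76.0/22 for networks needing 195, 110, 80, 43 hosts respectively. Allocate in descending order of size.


195 hosts -> /24 (254 usable): 192.168.76.0/24
110 hosts -> /25 (126 usable): 192.168.77.0/25
80 hosts -> /25 (126 usable): 192.168.77.128/25
43 hosts -> /26 (62 usable): 192.168.78.0/26
Allocation: 192.168.76.0/24 (195 hosts, 254 usable); 192.168.77.0/25 (110 hosts, 126 usable); 192.168.77.128/25 (80 hosts, 126 usable); 192.168.78.0/26 (43 hosts, 62 usable)


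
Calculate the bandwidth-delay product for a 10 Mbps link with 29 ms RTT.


BDP = bandwidth * RTT
= 10 Mbps * 29 ms
= 10 * 1e6 * 29 / 1000 bits
= 290000 bits
= 36250 bytes
= 35.4004 KB
BDP = 290000 bits (36250 bytes)


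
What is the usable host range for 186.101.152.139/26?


Network: 186.101.152.128
Broadcast: 186.101.152.191
First usable = network + 1
Last usable = broadcast - 1
Range: 186.101.152.129 to 186.101.152.190


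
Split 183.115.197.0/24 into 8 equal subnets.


New prefix = 24 + 3 = 27
Each subnet has 32 addresses
  183.115.197.0/27
  183.115.197.32/27
  183.115.197.64/27
  183.115.197.96/27
  183.115.197.128/27
  183.115.197.160/27
  183.115.197.192/27
  183.115.197.224/27
Subnets: 183.115.197.0/27, 183.115.197.32/27, 183.115.197.64/27, 183.115.197.96/27, 183.115.197.128/27, 183.115.197.160/27, 183.115.197.192/27, 183.115.197.224/27


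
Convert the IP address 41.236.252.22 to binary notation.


41 = 00101001
236 = 11101100
252 = 11111100
22 = 00010110
Binary: 00101001.11101100.11111100.00010110


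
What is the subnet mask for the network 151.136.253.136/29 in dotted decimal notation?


/29 means 29 network bits, 3 host bits
Binary: 11111111111111111111111111111000
Mask: 255.255.255.248


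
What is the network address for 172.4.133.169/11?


IP:   10101100.00000100.10000101.10101001
Mask: 11111111.11100000.00000000.00000000
AND operation:
Net:  10101100.00000000.00000000.00000000
Network: 172.0.0.0/11


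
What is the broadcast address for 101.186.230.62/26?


Network: 101.186.230.0/26
Host bits = 6
Set all host bits to 1:
Broadcast: 101.186.230.63


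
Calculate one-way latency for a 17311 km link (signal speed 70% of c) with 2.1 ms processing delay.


Speed = 0.7 * 3e5 km/s = 210000 km/s
Propagation delay = 17311 / 210000 = 0.0824 s = 82.4333 ms
Processing delay = 2.1 ms
Total one-way latency = 84.5333 ms


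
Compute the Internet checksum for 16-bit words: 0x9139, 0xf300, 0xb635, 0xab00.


Sum all words (with carry folding):
+ 0x9139 = 0x9139
+ 0xf300 = 0x843a
+ 0xb635 = 0x3a70
+ 0xab00 = 0xe570
One's complement: ~0xe570
Checksum = 0x1a8f


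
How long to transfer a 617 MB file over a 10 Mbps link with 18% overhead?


Effective throughput = 10 * (1 - 18/100) = 8.2 Mbps
File size in Mb = 617 * 8 = 4936 Mb
Time = 4936 / 8.2
Time = 601.9512 seconds


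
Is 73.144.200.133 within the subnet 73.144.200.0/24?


Subnet network: 73.144.200.0
Test IP AND mask: 73.144.200.0
Yes, 73.144.200.133 is in 73.144.200.0/24


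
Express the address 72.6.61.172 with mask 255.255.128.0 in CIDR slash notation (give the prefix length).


Binary: 11111111.11111111.10000000.00000000
Count leading 1s
Prefix: /17


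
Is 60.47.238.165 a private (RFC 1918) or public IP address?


RFC 1918 private ranges:
  10.0.0.0/8 (10.0.0.0 - 10.255.255.255)
  172.16.0.0/12 (172.16.0.0 - 172.31.255.255)
  192.168.0.0/16 (192.168.0.0 - 192.168.255.255)
Public (not in any RFC 1918 range)


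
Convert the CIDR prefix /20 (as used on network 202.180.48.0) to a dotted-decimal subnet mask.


/20 means 20 network bits, 12 host bits
Binary: 11111111111111111111000000000000
Mask: 255.255.240.0


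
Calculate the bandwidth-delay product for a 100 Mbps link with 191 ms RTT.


BDP = bandwidth * RTT
= 100 Mbps * 191 ms
= 100 * 1e6 * 191 / 1000 bits
= 19100000 bits
= 2387500 bytes
= 2331.543 KB
BDP = 19100000 bits (2387500 bytes)


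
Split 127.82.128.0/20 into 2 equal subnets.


New prefix = 20 + 1 = 21
Each subnet has 2048 addresses
  127.82.128.0/21
  127.82.136.0/21
Subnets: 127.82.128.0/21, 127.82.136.0/21


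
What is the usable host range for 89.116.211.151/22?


Network: 89.116.208.0
Broadcast: 89.116.211.255
First usable = network + 1
Last usable = broadcast - 1
Range: 89.116.208.1 to 89.116.211.254


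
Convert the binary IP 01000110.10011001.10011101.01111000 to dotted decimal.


01000110 = 70
10011001 = 153
10011101 = 157
01111000 = 120
IP: 70.153.157.120


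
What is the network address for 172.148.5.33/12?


IP:   10101100.10010100.00000101.00100001
Mask: 11111111.11110000.00000000.00000000
AND operation:
Net:  10101100.10010000.00000000.00000000
Network: 172.144.0.0/12


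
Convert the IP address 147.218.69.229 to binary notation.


147 = 10010011
218 = 11011010
69 = 01000101
229 = 11100101
Binary: 10010011.11011010.01000101.11100101


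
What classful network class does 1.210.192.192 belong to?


First octet: 1
Binary: 00000001
0xxxxxxx -> Class A (1-126)
Class A, default mask 255.0.0.0 (/8)


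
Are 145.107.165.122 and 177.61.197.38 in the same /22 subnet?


Mask: 255.255.252.0
145.107.165.122 AND mask = 145.107.164.0
177.61.197.38 AND mask = 177.61.196.0
No, different subnets (145.107.164.0 vs 177.61.196.0)


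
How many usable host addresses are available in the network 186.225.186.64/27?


Host bits = 32 - 27 = 5
Total addresses = 2^5 = 32
Usable = total - 2 (network and broadcast)
Usable hosts: 30


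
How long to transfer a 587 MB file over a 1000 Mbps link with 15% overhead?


Effective throughput = 1000 * (1 - 15/100) = 850 Mbps
File size in Mb = 587 * 8 = 4696 Mb
Time = 4696 / 850
Time = 5.5247 seconds


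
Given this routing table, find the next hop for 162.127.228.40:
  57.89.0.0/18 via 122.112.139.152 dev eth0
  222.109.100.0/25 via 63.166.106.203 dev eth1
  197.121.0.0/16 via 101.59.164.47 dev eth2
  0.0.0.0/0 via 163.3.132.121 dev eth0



Longest prefix match for 162.127.228.40:
  /18 57.89.0.0: no
  /25 222.109.100.0: no
  /16 197.121.0.0: no
  /0 0.0.0.0: MATCH
Selected: next-hop 163.3.132.121 via eth0 (matched /0)


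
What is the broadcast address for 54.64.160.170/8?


Network: 54.0.0.0/8
Host bits = 24
Set all host bits to 1:
Broadcast: 54.255.255.255


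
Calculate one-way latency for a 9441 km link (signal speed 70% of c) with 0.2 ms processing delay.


Speed = 0.7 * 3e5 km/s = 210000 km/s
Propagation delay = 9441 / 210000 = 0.045 s = 44.9571 ms
Processing delay = 0.2 ms
Total one-way latency = 45.1571 ms


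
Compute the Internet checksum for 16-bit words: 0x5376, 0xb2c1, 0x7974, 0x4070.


Sum all words (with carry folding):
+ 0x5376 = 0x5376
+ 0xb2c1 = 0x0638
+ 0x7974 = 0x7fac
+ 0x4070 = 0xc01c
One's complement: ~0xc01c
Checksum = 0x3fe3


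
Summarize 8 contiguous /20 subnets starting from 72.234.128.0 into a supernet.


Original prefix: /20
Number of subnets: 8 = 2^3
New prefix = 20 - 3 = 17
Supernet: 72.234.128.0/17


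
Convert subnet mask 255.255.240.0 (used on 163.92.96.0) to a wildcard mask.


Subnet mask: 255.255.240.0
Wildcard = 255.255.255.255 - subnet mask
255 - 255 = 0
255 - 255 = 0
255 - 240 = 15
255 - 0 = 255
Wildcard: 0.0.15.255


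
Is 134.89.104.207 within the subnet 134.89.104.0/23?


Subnet network: 134.89.104.0
Test IP AND mask: 134.89.104.0
Yes, 134.89.104.207 is in 134.89.104.0/23


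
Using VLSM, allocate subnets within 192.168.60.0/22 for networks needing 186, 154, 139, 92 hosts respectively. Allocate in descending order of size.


186 hosts -> /24 (254 usable): 192.168.60.0/24
154 hosts -> /24 (254 usable): 192.168.61.0/24
139 hosts -> /24 (254 usable): 192.168.62.0/24
92 hosts -> /25 (126 usable): 192.168.63.0/25
Allocation: 192.168.60.0/24 (186 hosts, 254 usable); 192.168.61.0/24 (154 hosts, 254 usable); 192.168.62.0/24 (139 hosts, 254 usable); 192.168.63.0/25 (92 hosts, 126 usable)


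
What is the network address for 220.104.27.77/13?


IP:   11011100.01101000.00011011.01001101
Mask: 11111111.11111000.00000000.00000000
AND operation:
Net:  11011100.01101000.00000000.00000000
Network: 220.104.0.0/13


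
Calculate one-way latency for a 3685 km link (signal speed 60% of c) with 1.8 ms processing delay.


Speed = 0.6 * 3e5 km/s = 180000 km/s
Propagation delay = 3685 / 180000 = 0.0205 s = 20.4722 ms
Processing delay = 1.8 ms
Total one-way latency = 22.2722 ms


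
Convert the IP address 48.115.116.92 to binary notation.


48 = 00110000
115 = 01110011
116 = 01110100
92 = 01011100
Binary: 00110000.01110011.01110100.01011100


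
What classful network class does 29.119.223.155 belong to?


First octet: 29
Binary: 00011101
0xxxxxxx -> Class A (1-126)
Class A, default mask 255.0.0.0 (/8)


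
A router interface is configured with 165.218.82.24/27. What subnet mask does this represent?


/27 means 27 network bits, 5 host bits
Binary: 11111111111111111111111111100000
Mask: 255.255.255.224


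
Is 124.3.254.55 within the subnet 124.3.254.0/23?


Subnet network: 124.3.254.0
Test IP AND mask: 124.3.254.0
Yes, 124.3.254.55 is in 124.3.254.0/23


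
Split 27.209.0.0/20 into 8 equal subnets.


New prefix = 20 + 3 = 23
Each subnet has 512 addresses
  27.209.0.0/23
  27.209.2.0/23
  27.209.4.0/23
  27.209.6.0/23
  27.209.8.0/23
  27.209.10.0/23
  27.209.12.0/23
  27.209.14.0/23
Subnets: 27.209.0.0/23, 27.209.2.0/23, 27.209.4.0/23, 27.209.6.0/23, 27.209.8.0/23, 27.209.10.0/23, 27.209.12.0/23, 27.209.14.0/23


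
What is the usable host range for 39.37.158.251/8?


Network: 39.0.0.0
Broadcast: 39.255.255.255
First usable = network + 1
Last usable = broadcast - 1
Range: 39.0.0.1 to 39.255.255.254


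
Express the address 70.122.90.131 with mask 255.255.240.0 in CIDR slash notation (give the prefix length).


Binary: 11111111.11111111.11110000.00000000
Count leading 1s
Prefix: /20


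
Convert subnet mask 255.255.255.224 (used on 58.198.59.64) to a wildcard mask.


Subnet mask: 255.255.255.224
Wildcard = 255.255.255.255 - subnet mask
255 - 255 = 0
255 - 255 = 0
255 - 255 = 0
255 - 224 = 31
Wildcard: 0.0.0.31


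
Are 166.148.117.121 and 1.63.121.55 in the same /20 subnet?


Mask: 255.255.240.0
166.148.117.121 AND mask = 166.148.112.0
1.63.121.55 AND mask = 1.63.112.0
No, different subnets (166.148.112.0 vs 1.63.112.0)


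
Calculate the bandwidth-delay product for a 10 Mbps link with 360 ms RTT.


BDP = bandwidth * RTT
= 10 Mbps * 360 ms
= 10 * 1e6 * 360 / 1000 bits
= 3600000 bits
= 450000 bytes
= 439.4531 KB
BDP = 3600000 bits (450000 bytes)


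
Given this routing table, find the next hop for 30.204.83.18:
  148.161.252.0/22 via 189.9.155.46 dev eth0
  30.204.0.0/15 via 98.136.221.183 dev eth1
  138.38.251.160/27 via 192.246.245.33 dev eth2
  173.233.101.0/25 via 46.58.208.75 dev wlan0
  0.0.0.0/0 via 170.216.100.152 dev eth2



Longest prefix match for 30.204.83.18:
  /22 148.161.252.0: no
  /15 30.204.0.0: MATCH
  /27 138.38.251.160: no
  /25 173.233.101.0: no
  /0 0.0.0.0: MATCH
Selected: next-hop 98.136.221.183 via eth1 (matched /15)


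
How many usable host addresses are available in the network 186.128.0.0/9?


Host bits = 32 - 9 = 23
Total addresses = 2^23 = 8388608
Usable = total - 2 (network and broadcast)
Usable hosts: 8388606


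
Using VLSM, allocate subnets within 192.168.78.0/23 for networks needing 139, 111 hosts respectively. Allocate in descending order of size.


139 hosts -> /24 (254 usable): 192.168.78.0/24
111 hosts -> /25 (126 usable): 192.168.79.0/25
Allocation: 192.168.78.0/24 (139 hosts, 254 usable); 192.168.79.0/25 (111 hosts, 126 usable)


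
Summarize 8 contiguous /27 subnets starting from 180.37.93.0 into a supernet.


Original prefix: /27
Number of subnets: 8 = 2^3
New prefix = 27 - 3 = 24
Supernet: 180.37.93.0/24


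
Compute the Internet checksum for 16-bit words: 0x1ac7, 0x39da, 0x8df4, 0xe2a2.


Sum all words (with carry folding):
+ 0x1ac7 = 0x1ac7
+ 0x39da = 0x54a1
+ 0x8df4 = 0xe295
+ 0xe2a2 = 0xc538
One's complement: ~0xc538
Checksum = 0x3ac7


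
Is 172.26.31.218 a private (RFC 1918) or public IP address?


RFC 1918 private ranges:
  10.0.0.0/8 (10.0.0.0 - 10.255.255.255)
  172.16.0.0/12 (172.16.0.0 - 172.31.255.255)
  192.168.0.0/16 (192.168.0.0 - 192.168.255.255)
Private (in 172.16.0.0/12)


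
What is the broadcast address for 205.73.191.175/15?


Network: 205.72.0.0/15
Host bits = 17
Set all host bits to 1:
Broadcast: 205.73.255.255


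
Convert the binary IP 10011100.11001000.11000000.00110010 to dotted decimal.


10011100 = 156
11001000 = 200
11000000 = 192
00110010 = 50
IP: 156.200.192.50


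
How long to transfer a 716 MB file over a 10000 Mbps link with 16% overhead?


Effective throughput = 10000 * (1 - 16/100) = 8400 Mbps
File size in Mb = 716 * 8 = 5728 Mb
Time = 5728 / 8400
Time = 0.6819 seconds


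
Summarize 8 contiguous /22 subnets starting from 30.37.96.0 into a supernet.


Original prefix: /22
Number of subnets: 8 = 2^3
New prefix = 22 - 3 = 19
Supernet: 30.37.96.0/19


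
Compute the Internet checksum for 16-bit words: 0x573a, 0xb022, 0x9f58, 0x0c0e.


Sum all words (with carry folding):
+ 0x573a = 0x573a
+ 0xb022 = 0x075d
+ 0x9f58 = 0xa6b5
+ 0x0c0e = 0xb2c3
One's complement: ~0xb2c3
Checksum = 0x4d3c


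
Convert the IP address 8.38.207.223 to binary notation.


8 = 00001000
38 = 00100110
207 = 11001111
223 = 11011111
Binary: 00001000.00100110.11001111.11011111


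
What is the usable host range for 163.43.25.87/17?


Network: 163.43.0.0
Broadcast: 163.43.127.255
First usable = network + 1
Last usable = broadcast - 1
Range: 163.43.0.1 to 163.43.127.254


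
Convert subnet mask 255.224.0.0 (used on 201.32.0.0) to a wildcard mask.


Subnet mask: 255.224.0.0
Wildcard = 255.255.255.255 - subnet mask
255 - 255 = 0
255 - 224 = 31
255 - 0 = 255
255 - 0 = 255
Wildcard: 0.31.255.255


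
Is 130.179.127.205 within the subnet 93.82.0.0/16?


Subnet network: 93.82.0.0
Test IP AND mask: 130.179.0.0
No, 130.179.127.205 is not in 93.82.0.0/16


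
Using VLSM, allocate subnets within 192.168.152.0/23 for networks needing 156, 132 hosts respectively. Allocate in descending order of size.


156 hosts -> /24 (254 usable): 192.168.152.0/24
132 hosts -> /24 (254 usable): 192.168.153.0/24
Allocation: 192.168.152.0/24 (156 hosts, 254 usable); 192.168.153.0/24 (132 hosts, 254 usable)


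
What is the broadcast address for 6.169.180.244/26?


Network: 6.169.180.192/26
Host bits = 6
Set all host bits to 1:
Broadcast: 6.169.180.255


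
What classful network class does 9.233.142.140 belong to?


First octet: 9
Binary: 00001001
0xxxxxxx -> Class A (1-126)
Class A, default mask 255.0.0.0 (/8)


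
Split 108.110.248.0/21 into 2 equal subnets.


New prefix = 21 + 1 = 22
Each subnet has 1024 addresses
  108.110.248.0/22
  108.110.252.0/22
Subnets: 108.110.248.0/22, 108.110.252.0/22


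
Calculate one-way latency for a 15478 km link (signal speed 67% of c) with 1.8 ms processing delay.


Speed = 0.67 * 3e5 km/s = 201000 km/s
Propagation delay = 15478 / 201000 = 0.077 s = 77.005 ms
Processing delay = 1.8 ms
Total one-way latency = 78.805 ms


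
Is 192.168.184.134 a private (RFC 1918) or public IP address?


RFC 1918 private ranges:
  10.0.0.0/8 (10.0.0.0 - 10.255.255.255)
  172.16.0.0/12 (172.16.0.0 - 172.31.255.255)
  192.168.0.0/16 (192.168.0.0 - 192.168.255.255)
Private (in 192.168.0.0/16)


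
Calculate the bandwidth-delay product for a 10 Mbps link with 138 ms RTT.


BDP = bandwidth * RTT
= 10 Mbps * 138 ms
= 10 * 1e6 * 138 / 1000 bits
= 1380000 bits
= 172500 bytes
= 168.457 KB
BDP = 1380000 bits (172500 bytes)


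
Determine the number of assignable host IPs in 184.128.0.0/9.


Host bits = 32 - 9 = 23
Total addresses = 2^23 = 8388608
Usable = total - 2 (network and broadcast)
Usable hosts: 8388606


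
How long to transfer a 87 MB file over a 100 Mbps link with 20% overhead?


Effective throughput = 100 * (1 - 20/100) = 80 Mbps
File size in Mb = 87 * 8 = 696 Mb
Time = 696 / 80
Time = 8.7 seconds


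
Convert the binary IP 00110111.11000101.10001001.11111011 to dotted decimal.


00110111 = 55
11000101 = 197
10001001 = 137
11111011 = 251
IP: 55.197.137.251


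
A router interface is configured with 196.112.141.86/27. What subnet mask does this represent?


/27 means 27 network bits, 5 host bits
Binary: 11111111111111111111111111100000
Mask: 255.255.255.224


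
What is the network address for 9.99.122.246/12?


IP:   00001001.01100011.01111010.11110110
Mask: 11111111.11110000.00000000.00000000
AND operation:
Net:  00001001.01100000.00000000.00000000
Network: 9.96.0.0/12


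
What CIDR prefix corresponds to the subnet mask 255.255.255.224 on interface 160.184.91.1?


Binary: 11111111.11111111.11111111.11100000
Count leading 1s
Prefix: /27


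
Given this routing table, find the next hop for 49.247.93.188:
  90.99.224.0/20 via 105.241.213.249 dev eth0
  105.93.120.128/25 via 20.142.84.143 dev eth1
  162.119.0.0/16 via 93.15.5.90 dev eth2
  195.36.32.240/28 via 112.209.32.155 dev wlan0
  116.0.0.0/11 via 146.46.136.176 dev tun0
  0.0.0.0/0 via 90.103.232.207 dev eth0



Longest prefix match for 49.247.93.188:
  /20 90.99.224.0: no
  /25 105.93.120.128: no
  /16 162.119.0.0: no
  /28 195.36.32.240: no
  /11 116.0.0.0: no
  /0 0.0.0.0: MATCH
Selected: next-hop 90.103.232.207 via eth0 (matched /0)


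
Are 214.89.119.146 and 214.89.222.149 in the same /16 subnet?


Mask: 255.255.0.0
214.89.119.146 AND mask = 214.89.0.0
214.89.222.149 AND mask = 214.89.0.0
Yes, same subnet (214.89.0.0)


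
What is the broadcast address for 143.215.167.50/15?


Network: 143.214.0.0/15
Host bits = 17
Set all host bits to 1:
Broadcast: 143.215.255.255


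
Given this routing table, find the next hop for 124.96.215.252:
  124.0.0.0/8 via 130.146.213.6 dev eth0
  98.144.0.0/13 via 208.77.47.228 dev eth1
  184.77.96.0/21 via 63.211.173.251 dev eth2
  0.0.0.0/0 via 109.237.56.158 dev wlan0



Longest prefix match for 124.96.215.252:
  /8 124.0.0.0: MATCH
  /13 98.144.0.0: no
  /21 184.77.96.0: no
  /0 0.0.0.0: MATCH
Selected: next-hop 130.146.213.6 via eth0 (matched /8)


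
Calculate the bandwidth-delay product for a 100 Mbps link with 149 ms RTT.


BDP = bandwidth * RTT
= 100 Mbps * 149 ms
= 100 * 1e6 * 149 / 1000 bits
= 14900000 bits
= 1862500 bytes
= 1818.8477 KB
BDP = 14900000 bits (1862500 bytes)


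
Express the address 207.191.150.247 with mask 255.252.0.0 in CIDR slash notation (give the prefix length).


Binary: 11111111.11111100.00000000.00000000
Count leading 1s
Prefix: /14


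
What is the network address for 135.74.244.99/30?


IP:   10000111.01001010.11110100.01100011
Mask: 11111111.11111111.11111111.11111100
AND operation:
Net:  10000111.01001010.11110100.01100000
Network: 135.74.244.96/30


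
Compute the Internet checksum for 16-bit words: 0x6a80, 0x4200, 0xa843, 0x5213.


Sum all words (with carry folding):
+ 0x6a80 = 0x6a80
+ 0x4200 = 0xac80
+ 0xa843 = 0x54c4
+ 0x5213 = 0xa6d7
One's complement: ~0xa6d7
Checksum = 0x5928


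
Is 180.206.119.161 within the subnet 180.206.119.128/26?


Subnet network: 180.206.119.128
Test IP AND mask: 180.206.119.128
Yes, 180.206.119.161 is in 180.206.119.128/26


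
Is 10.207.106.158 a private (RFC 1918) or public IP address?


RFC 1918 private ranges:
  10.0.0.0/8 (10.0.0.0 - 10.255.255.255)
  172.16.0.0/12 (172.16.0.0 - 172.31.255.255)
  192.168.0.0/16 (192.168.0.0 - 192.168.255.255)
Private (in 10.0.0.0/8)


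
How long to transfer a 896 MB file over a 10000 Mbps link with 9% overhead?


Effective throughput = 10000 * (1 - 9/100) = 9100 Mbps
File size in Mb = 896 * 8 = 7168 Mb
Time = 7168 / 9100
Time = 0.7877 seconds


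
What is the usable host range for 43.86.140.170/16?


Network: 43.86.0.0
Broadcast: 43.86.255.255
First usable = network + 1
Last usable = broadcast - 1
Range: 43.86.0.1 to 43.86.255.254


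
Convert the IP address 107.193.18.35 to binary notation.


107 = 01101011
193 = 11000001
18 = 00010010
35 = 00100011
Binary: 01101011.11000001.00010010.00100011


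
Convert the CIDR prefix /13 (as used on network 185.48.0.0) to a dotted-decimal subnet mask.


/13 means 13 network bits, 19 host bits
Binary: 11111111111110000000000000000000
Mask: 255.248.0.0


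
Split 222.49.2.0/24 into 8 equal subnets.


New prefix = 24 + 3 = 27
Each subnet has 32 addresses
  222.49.2.0/27
  222.49.2.32/27
  222.49.2.64/27
  222.49.2.96/27
  222.49.2.128/27
  222.49.2.160/27
  222.49.2.192/27
  222.49.2.224/27
Subnets: 222.49.2.0/27, 222.49.2.32/27, 222.49.2.64/27, 222.49.2.96/27, 222.49.2.128/27, 222.49.2.160/27, 222.49.2.192/27, 222.49.2.224/27


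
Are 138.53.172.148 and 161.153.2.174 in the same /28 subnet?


Mask: 255.255.255.240
138.53.172.148 AND mask = 138.53.172.144
161.153.2.174 AND mask = 161.153.2.160
No, different subnets (138.53.172.144 vs 161.153.2.160)


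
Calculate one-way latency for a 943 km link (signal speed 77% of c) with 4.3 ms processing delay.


Speed = 0.77 * 3e5 km/s = 231000 km/s
Propagation delay = 943 / 231000 = 0.0041 s = 4.0823 ms
Processing delay = 4.3 ms
Total one-way latency = 8.3823 ms


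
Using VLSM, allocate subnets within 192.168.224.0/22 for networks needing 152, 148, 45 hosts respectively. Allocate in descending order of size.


152 hosts -> /24 (254 usable): 192.168.224.0/24
148 hosts -> /24 (254 usable): 192.168.225.0/24
45 hosts -> /26 (62 usable): 192.168.226.0/26
Allocation: 192.168.224.0/24 (152 hosts, 254 usable); 192.168.225.0/24 (148 hosts, 254 usable); 192.168.226.0/26 (45 hosts, 62 usable)


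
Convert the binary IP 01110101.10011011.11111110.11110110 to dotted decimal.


01110101 = 117
10011011 = 155
11111110 = 254
11110110 = 246
IP: 117.155.254.246


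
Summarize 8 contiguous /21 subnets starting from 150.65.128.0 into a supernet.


Original prefix: /21
Number of subnets: 8 = 2^3
New prefix = 21 - 3 = 18
Supernet: 150.65.128.0/18


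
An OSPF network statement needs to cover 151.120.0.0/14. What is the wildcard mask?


Subnet mask: 255.252.0.0
Wildcard = 255.255.255.255 - subnet mask
255 - 255 = 0
255 - 252 = 3
255 - 0 = 255
255 - 0 = 255
Wildcard: 0.3.255.255


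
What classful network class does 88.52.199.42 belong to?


First octet: 88
Binary: 01011000
0xxxxxxx -> Class A (1-126)
Class A, default mask 255.0.0.0 (/8)


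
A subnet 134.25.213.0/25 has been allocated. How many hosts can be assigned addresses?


Host bits = 32 - 25 = 7
Total addresses = 2^7 = 128
Usable = total - 2 (network and broadcast)
Usable hosts: 126


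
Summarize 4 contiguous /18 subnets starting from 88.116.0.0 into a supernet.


Original prefix: /18
Number of subnets: 4 = 2^2
New prefix = 18 - 2 = 16
Supernet: 88.116.0.0/16


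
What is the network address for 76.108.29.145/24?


IP:   01001100.01101100.00011101.10010001
Mask: 11111111.11111111.11111111.00000000
AND operation:
Net:  01001100.01101100.00011101.00000000
Network: 76.108.29.0/24


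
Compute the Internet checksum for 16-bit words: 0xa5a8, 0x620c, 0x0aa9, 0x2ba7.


Sum all words (with carry folding):
+ 0xa5a8 = 0xa5a8
+ 0x620c = 0x07b5
+ 0x0aa9 = 0x125e
+ 0x2ba7 = 0x3e05
One's complement: ~0x3e05
Checksum = 0xc1fa


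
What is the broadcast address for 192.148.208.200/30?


Network: 192.148.208.200/30
Host bits = 2
Set all host bits to 1:
Broadcast: 192.148.208.203


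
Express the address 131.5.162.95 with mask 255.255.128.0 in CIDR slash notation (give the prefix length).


Binary: 11111111.11111111.10000000.00000000
Count leading 1s
Prefix: /17


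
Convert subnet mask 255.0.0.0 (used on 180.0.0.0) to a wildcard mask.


Subnet mask: 255.0.0.0
Wildcard = 255.255.255.255 - subnet mask
255 - 255 = 0
255 - 0 = 255
255 - 0 = 255
255 - 0 = 255
Wildcard: 0.255.255.255


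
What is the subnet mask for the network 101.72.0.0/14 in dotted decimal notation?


/14 means 14 network bits, 18 host bits
Binary: 11111111111111000000000000000000
Mask: 255.252.0.0


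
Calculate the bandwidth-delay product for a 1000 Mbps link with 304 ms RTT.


BDP = bandwidth * RTT
= 1000 Mbps * 304 ms
= 1000 * 1e6 * 304 / 1000 bits
= 304000000 bits
= 38000000 bytes
= 37109.375 KB
BDP = 304000000 bits (38000000 bytes)


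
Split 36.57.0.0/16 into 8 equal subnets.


New prefix = 16 + 3 = 19
Each subnet has 8192 addresses
  36.57.0.0/19
  36.57.32.0/19
  36.57.64.0/19
  36.57.96.0/19
  36.57.128.0/19
  36.57.160.0/19
  36.57.192.0/19
  36.57.224.0/19
Subnets: 36.57.0.0/19, 36.57.32.0/19, 36.57.64.0/19, 36.57.96.0/19, 36.57.128.0/19, 36.57.160.0/19, 36.57.192.0/19, 36.57.224.0/19
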